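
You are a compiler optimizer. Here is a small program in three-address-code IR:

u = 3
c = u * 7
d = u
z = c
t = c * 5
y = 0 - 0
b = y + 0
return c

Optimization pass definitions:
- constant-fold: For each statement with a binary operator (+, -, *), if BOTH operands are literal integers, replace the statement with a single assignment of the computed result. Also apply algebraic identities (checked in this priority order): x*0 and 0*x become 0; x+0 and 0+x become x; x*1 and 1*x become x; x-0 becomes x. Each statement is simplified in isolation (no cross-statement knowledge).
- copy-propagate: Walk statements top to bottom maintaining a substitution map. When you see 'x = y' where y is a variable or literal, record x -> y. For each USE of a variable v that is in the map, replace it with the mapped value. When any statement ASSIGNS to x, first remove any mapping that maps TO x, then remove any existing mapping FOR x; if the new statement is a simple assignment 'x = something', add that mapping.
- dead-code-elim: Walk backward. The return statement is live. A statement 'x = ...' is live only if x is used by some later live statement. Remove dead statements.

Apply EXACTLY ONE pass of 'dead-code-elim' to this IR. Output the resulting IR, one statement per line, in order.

Answer: u = 3
c = u * 7
return c

Derivation:
Applying dead-code-elim statement-by-statement:
  [8] return c  -> KEEP (return); live=['c']
  [7] b = y + 0  -> DEAD (b not live)
  [6] y = 0 - 0  -> DEAD (y not live)
  [5] t = c * 5  -> DEAD (t not live)
  [4] z = c  -> DEAD (z not live)
  [3] d = u  -> DEAD (d not live)
  [2] c = u * 7  -> KEEP; live=['u']
  [1] u = 3  -> KEEP; live=[]
Result (3 stmts):
  u = 3
  c = u * 7
  return c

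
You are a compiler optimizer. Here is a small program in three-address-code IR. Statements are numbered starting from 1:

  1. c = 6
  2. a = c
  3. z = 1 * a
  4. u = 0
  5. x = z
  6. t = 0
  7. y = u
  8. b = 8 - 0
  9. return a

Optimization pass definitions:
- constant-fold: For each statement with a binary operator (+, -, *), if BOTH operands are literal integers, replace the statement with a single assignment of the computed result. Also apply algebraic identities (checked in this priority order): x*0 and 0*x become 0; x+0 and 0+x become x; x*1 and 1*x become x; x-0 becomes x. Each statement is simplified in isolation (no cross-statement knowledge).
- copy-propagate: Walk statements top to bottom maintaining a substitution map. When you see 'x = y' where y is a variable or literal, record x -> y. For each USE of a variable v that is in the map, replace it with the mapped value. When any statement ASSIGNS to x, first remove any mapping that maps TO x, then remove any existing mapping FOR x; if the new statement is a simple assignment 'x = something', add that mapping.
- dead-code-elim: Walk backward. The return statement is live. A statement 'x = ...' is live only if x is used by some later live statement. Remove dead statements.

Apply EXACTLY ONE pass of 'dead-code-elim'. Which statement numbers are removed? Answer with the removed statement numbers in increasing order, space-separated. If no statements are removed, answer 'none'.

Answer: 3 4 5 6 7 8

Derivation:
Backward liveness scan:
Stmt 1 'c = 6': KEEP (c is live); live-in = []
Stmt 2 'a = c': KEEP (a is live); live-in = ['c']
Stmt 3 'z = 1 * a': DEAD (z not in live set ['a'])
Stmt 4 'u = 0': DEAD (u not in live set ['a'])
Stmt 5 'x = z': DEAD (x not in live set ['a'])
Stmt 6 't = 0': DEAD (t not in live set ['a'])
Stmt 7 'y = u': DEAD (y not in live set ['a'])
Stmt 8 'b = 8 - 0': DEAD (b not in live set ['a'])
Stmt 9 'return a': KEEP (return); live-in = ['a']
Removed statement numbers: [3, 4, 5, 6, 7, 8]
Surviving IR:
  c = 6
  a = c
  return a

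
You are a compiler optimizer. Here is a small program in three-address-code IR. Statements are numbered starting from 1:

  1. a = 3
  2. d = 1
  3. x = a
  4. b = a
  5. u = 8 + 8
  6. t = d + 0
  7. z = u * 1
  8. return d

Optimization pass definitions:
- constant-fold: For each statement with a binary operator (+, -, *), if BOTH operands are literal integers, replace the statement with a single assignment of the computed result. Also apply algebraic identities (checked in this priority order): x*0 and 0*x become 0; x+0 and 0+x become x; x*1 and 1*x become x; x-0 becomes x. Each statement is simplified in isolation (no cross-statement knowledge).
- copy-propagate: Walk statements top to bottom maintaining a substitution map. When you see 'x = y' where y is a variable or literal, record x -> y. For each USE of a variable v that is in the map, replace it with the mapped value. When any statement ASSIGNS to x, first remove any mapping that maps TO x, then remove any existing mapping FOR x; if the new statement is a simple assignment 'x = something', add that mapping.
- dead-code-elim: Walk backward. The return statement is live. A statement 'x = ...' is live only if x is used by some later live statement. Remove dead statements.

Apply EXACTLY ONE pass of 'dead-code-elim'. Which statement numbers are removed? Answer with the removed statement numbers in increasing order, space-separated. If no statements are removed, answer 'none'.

Answer: 1 3 4 5 6 7

Derivation:
Backward liveness scan:
Stmt 1 'a = 3': DEAD (a not in live set [])
Stmt 2 'd = 1': KEEP (d is live); live-in = []
Stmt 3 'x = a': DEAD (x not in live set ['d'])
Stmt 4 'b = a': DEAD (b not in live set ['d'])
Stmt 5 'u = 8 + 8': DEAD (u not in live set ['d'])
Stmt 6 't = d + 0': DEAD (t not in live set ['d'])
Stmt 7 'z = u * 1': DEAD (z not in live set ['d'])
Stmt 8 'return d': KEEP (return); live-in = ['d']
Removed statement numbers: [1, 3, 4, 5, 6, 7]
Surviving IR:
  d = 1
  return d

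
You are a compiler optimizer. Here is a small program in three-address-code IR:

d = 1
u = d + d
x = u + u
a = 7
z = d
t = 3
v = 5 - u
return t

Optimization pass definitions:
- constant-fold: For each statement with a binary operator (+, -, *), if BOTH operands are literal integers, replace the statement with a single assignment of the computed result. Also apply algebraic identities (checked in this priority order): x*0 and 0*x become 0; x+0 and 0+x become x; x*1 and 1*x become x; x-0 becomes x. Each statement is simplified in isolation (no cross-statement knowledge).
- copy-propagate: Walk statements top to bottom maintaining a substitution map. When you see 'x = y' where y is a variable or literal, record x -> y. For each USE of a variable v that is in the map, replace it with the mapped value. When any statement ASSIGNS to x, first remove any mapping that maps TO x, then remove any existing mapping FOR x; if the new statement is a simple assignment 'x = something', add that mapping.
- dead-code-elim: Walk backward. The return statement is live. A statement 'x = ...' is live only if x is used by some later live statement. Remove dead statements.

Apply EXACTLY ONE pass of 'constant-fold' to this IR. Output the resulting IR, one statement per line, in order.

Applying constant-fold statement-by-statement:
  [1] d = 1  (unchanged)
  [2] u = d + d  (unchanged)
  [3] x = u + u  (unchanged)
  [4] a = 7  (unchanged)
  [5] z = d  (unchanged)
  [6] t = 3  (unchanged)
  [7] v = 5 - u  (unchanged)
  [8] return t  (unchanged)
Result (8 stmts):
  d = 1
  u = d + d
  x = u + u
  a = 7
  z = d
  t = 3
  v = 5 - u
  return t

Answer: d = 1
u = d + d
x = u + u
a = 7
z = d
t = 3
v = 5 - u
return t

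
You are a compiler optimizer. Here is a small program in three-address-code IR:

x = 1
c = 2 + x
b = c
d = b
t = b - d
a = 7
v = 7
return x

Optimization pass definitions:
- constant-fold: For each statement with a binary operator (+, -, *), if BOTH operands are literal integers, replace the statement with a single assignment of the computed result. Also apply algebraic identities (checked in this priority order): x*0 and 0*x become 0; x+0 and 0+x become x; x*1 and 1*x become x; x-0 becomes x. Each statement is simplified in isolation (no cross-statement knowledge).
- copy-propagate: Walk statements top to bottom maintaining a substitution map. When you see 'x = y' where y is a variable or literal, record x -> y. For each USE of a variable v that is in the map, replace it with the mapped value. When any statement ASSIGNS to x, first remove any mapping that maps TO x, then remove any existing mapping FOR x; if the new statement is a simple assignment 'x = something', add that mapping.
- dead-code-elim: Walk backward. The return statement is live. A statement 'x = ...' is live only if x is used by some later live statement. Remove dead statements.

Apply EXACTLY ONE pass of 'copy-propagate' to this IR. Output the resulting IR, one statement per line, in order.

Answer: x = 1
c = 2 + 1
b = c
d = c
t = c - c
a = 7
v = 7
return 1

Derivation:
Applying copy-propagate statement-by-statement:
  [1] x = 1  (unchanged)
  [2] c = 2 + x  -> c = 2 + 1
  [3] b = c  (unchanged)
  [4] d = b  -> d = c
  [5] t = b - d  -> t = c - c
  [6] a = 7  (unchanged)
  [7] v = 7  (unchanged)
  [8] return x  -> return 1
Result (8 stmts):
  x = 1
  c = 2 + 1
  b = c
  d = c
  t = c - c
  a = 7
  v = 7
  return 1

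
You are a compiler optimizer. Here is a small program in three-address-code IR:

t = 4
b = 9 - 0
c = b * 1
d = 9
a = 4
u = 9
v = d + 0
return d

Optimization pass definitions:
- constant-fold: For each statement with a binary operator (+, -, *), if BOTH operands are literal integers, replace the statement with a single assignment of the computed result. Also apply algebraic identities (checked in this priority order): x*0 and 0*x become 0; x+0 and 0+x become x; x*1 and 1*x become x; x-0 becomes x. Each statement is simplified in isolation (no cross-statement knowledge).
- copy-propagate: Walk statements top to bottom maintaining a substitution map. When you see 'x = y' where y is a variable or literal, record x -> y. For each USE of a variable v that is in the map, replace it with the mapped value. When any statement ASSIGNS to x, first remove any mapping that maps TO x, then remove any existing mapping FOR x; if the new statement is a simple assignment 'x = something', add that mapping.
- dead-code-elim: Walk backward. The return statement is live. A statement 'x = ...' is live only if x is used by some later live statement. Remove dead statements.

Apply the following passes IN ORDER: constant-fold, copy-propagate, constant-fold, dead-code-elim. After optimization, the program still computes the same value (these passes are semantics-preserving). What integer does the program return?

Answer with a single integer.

Answer: 9

Derivation:
Initial IR:
  t = 4
  b = 9 - 0
  c = b * 1
  d = 9
  a = 4
  u = 9
  v = d + 0
  return d
After constant-fold (8 stmts):
  t = 4
  b = 9
  c = b
  d = 9
  a = 4
  u = 9
  v = d
  return d
After copy-propagate (8 stmts):
  t = 4
  b = 9
  c = 9
  d = 9
  a = 4
  u = 9
  v = 9
  return 9
After constant-fold (8 stmts):
  t = 4
  b = 9
  c = 9
  d = 9
  a = 4
  u = 9
  v = 9
  return 9
After dead-code-elim (1 stmts):
  return 9
Evaluate:
  t = 4  =>  t = 4
  b = 9 - 0  =>  b = 9
  c = b * 1  =>  c = 9
  d = 9  =>  d = 9
  a = 4  =>  a = 4
  u = 9  =>  u = 9
  v = d + 0  =>  v = 9
  return d = 9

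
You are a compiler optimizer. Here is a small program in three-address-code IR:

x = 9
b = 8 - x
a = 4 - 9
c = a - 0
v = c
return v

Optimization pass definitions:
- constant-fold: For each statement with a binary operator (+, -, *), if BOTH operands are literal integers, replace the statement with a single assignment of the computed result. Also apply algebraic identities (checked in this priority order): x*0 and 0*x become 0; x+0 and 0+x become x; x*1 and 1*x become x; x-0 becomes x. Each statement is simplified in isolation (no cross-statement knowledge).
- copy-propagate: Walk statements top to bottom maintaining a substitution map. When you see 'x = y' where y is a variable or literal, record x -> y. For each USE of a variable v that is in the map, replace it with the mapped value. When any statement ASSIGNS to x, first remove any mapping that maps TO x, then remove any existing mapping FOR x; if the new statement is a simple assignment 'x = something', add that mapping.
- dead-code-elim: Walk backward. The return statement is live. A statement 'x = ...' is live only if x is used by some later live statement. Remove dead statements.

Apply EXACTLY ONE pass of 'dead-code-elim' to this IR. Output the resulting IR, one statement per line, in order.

Applying dead-code-elim statement-by-statement:
  [6] return v  -> KEEP (return); live=['v']
  [5] v = c  -> KEEP; live=['c']
  [4] c = a - 0  -> KEEP; live=['a']
  [3] a = 4 - 9  -> KEEP; live=[]
  [2] b = 8 - x  -> DEAD (b not live)
  [1] x = 9  -> DEAD (x not live)
Result (4 stmts):
  a = 4 - 9
  c = a - 0
  v = c
  return v

Answer: a = 4 - 9
c = a - 0
v = c
return v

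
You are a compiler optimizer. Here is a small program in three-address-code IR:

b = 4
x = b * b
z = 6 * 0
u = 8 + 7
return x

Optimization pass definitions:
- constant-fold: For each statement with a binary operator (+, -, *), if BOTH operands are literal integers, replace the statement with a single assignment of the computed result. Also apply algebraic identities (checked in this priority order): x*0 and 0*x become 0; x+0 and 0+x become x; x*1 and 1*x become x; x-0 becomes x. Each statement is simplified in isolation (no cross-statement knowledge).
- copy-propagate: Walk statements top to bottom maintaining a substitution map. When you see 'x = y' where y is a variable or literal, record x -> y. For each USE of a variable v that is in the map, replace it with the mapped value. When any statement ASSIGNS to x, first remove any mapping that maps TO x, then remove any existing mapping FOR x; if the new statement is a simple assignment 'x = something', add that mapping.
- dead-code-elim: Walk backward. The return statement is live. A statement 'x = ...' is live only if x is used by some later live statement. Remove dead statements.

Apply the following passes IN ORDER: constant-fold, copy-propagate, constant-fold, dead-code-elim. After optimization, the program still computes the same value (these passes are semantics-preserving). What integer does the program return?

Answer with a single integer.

Initial IR:
  b = 4
  x = b * b
  z = 6 * 0
  u = 8 + 7
  return x
After constant-fold (5 stmts):
  b = 4
  x = b * b
  z = 0
  u = 15
  return x
After copy-propagate (5 stmts):
  b = 4
  x = 4 * 4
  z = 0
  u = 15
  return x
After constant-fold (5 stmts):
  b = 4
  x = 16
  z = 0
  u = 15
  return x
After dead-code-elim (2 stmts):
  x = 16
  return x
Evaluate:
  b = 4  =>  b = 4
  x = b * b  =>  x = 16
  z = 6 * 0  =>  z = 0
  u = 8 + 7  =>  u = 15
  return x = 16

Answer: 16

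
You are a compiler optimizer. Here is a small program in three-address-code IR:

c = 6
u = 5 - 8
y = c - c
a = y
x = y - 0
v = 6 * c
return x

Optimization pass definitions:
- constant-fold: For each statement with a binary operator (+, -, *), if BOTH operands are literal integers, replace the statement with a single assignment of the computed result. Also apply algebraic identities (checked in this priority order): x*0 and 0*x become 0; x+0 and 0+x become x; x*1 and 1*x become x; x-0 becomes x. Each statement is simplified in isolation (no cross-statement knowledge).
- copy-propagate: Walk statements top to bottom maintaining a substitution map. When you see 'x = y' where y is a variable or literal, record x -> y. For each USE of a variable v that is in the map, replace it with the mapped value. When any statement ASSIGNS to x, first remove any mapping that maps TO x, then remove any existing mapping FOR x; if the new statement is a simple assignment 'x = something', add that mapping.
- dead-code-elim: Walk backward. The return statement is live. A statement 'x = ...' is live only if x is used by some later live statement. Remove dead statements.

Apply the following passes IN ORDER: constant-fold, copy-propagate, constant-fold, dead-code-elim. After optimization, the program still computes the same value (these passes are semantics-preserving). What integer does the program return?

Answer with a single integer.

Answer: 0

Derivation:
Initial IR:
  c = 6
  u = 5 - 8
  y = c - c
  a = y
  x = y - 0
  v = 6 * c
  return x
After constant-fold (7 stmts):
  c = 6
  u = -3
  y = c - c
  a = y
  x = y
  v = 6 * c
  return x
After copy-propagate (7 stmts):
  c = 6
  u = -3
  y = 6 - 6
  a = y
  x = y
  v = 6 * 6
  return y
After constant-fold (7 stmts):
  c = 6
  u = -3
  y = 0
  a = y
  x = y
  v = 36
  return y
After dead-code-elim (2 stmts):
  y = 0
  return y
Evaluate:
  c = 6  =>  c = 6
  u = 5 - 8  =>  u = -3
  y = c - c  =>  y = 0
  a = y  =>  a = 0
  x = y - 0  =>  x = 0
  v = 6 * c  =>  v = 36
  return x = 0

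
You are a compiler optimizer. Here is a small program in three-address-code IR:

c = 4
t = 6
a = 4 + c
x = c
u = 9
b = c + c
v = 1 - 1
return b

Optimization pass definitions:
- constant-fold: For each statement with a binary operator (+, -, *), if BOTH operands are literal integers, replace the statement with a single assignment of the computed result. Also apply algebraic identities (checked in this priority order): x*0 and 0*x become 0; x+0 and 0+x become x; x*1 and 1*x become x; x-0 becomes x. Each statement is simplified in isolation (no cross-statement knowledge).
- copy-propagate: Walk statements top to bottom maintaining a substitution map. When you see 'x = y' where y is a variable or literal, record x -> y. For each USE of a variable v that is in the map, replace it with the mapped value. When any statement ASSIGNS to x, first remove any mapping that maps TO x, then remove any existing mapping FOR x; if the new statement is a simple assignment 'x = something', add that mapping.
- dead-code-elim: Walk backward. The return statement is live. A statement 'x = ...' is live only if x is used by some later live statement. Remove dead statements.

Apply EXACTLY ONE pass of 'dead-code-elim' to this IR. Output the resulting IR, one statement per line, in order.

Applying dead-code-elim statement-by-statement:
  [8] return b  -> KEEP (return); live=['b']
  [7] v = 1 - 1  -> DEAD (v not live)
  [6] b = c + c  -> KEEP; live=['c']
  [5] u = 9  -> DEAD (u not live)
  [4] x = c  -> DEAD (x not live)
  [3] a = 4 + c  -> DEAD (a not live)
  [2] t = 6  -> DEAD (t not live)
  [1] c = 4  -> KEEP; live=[]
Result (3 stmts):
  c = 4
  b = c + c
  return b

Answer: c = 4
b = c + c
return b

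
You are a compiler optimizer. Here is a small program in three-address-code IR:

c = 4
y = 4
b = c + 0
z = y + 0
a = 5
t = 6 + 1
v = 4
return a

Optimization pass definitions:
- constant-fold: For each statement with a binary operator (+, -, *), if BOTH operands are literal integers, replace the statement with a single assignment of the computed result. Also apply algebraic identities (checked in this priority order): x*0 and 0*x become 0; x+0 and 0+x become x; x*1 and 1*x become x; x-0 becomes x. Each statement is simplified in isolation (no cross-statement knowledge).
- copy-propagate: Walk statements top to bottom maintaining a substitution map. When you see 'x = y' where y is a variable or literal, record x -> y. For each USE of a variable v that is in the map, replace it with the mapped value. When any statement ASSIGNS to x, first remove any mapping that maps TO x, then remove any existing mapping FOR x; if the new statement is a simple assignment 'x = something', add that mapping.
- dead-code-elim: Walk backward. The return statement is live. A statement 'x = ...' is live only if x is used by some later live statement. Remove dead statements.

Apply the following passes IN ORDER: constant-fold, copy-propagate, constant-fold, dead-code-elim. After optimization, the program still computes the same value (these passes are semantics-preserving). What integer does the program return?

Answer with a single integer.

Initial IR:
  c = 4
  y = 4
  b = c + 0
  z = y + 0
  a = 5
  t = 6 + 1
  v = 4
  return a
After constant-fold (8 stmts):
  c = 4
  y = 4
  b = c
  z = y
  a = 5
  t = 7
  v = 4
  return a
After copy-propagate (8 stmts):
  c = 4
  y = 4
  b = 4
  z = 4
  a = 5
  t = 7
  v = 4
  return 5
After constant-fold (8 stmts):
  c = 4
  y = 4
  b = 4
  z = 4
  a = 5
  t = 7
  v = 4
  return 5
After dead-code-elim (1 stmts):
  return 5
Evaluate:
  c = 4  =>  c = 4
  y = 4  =>  y = 4
  b = c + 0  =>  b = 4
  z = y + 0  =>  z = 4
  a = 5  =>  a = 5
  t = 6 + 1  =>  t = 7
  v = 4  =>  v = 4
  return a = 5

Answer: 5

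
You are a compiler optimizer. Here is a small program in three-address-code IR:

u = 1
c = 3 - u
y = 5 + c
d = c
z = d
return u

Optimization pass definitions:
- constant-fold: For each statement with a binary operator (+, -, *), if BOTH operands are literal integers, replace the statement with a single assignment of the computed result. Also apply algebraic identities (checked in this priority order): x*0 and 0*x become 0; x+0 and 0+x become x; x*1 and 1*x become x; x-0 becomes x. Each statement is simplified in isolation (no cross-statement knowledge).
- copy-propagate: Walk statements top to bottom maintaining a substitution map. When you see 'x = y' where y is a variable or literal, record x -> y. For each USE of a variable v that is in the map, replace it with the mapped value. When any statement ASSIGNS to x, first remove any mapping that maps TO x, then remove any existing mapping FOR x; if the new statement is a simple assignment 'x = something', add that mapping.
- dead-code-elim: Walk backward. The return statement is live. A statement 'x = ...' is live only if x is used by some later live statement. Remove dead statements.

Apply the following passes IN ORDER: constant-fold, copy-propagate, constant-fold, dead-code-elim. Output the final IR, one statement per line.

Answer: return 1

Derivation:
Initial IR:
  u = 1
  c = 3 - u
  y = 5 + c
  d = c
  z = d
  return u
After constant-fold (6 stmts):
  u = 1
  c = 3 - u
  y = 5 + c
  d = c
  z = d
  return u
After copy-propagate (6 stmts):
  u = 1
  c = 3 - 1
  y = 5 + c
  d = c
  z = c
  return 1
After constant-fold (6 stmts):
  u = 1
  c = 2
  y = 5 + c
  d = c
  z = c
  return 1
After dead-code-elim (1 stmts):
  return 1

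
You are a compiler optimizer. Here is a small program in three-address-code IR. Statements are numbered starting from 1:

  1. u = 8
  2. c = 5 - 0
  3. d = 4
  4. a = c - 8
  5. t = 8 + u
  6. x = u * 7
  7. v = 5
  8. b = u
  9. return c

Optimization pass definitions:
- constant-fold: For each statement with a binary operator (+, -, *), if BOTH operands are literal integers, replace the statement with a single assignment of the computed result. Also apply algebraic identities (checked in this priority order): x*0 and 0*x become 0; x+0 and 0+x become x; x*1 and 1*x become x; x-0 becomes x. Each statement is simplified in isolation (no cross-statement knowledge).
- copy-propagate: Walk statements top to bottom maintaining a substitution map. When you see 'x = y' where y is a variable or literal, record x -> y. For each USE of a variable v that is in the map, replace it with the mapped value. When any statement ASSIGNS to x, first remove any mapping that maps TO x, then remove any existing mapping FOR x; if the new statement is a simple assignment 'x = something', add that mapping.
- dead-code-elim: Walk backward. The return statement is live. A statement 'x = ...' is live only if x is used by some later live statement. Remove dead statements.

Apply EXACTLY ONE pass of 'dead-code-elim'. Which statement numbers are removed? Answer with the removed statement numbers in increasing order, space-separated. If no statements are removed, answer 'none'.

Answer: 1 3 4 5 6 7 8

Derivation:
Backward liveness scan:
Stmt 1 'u = 8': DEAD (u not in live set [])
Stmt 2 'c = 5 - 0': KEEP (c is live); live-in = []
Stmt 3 'd = 4': DEAD (d not in live set ['c'])
Stmt 4 'a = c - 8': DEAD (a not in live set ['c'])
Stmt 5 't = 8 + u': DEAD (t not in live set ['c'])
Stmt 6 'x = u * 7': DEAD (x not in live set ['c'])
Stmt 7 'v = 5': DEAD (v not in live set ['c'])
Stmt 8 'b = u': DEAD (b not in live set ['c'])
Stmt 9 'return c': KEEP (return); live-in = ['c']
Removed statement numbers: [1, 3, 4, 5, 6, 7, 8]
Surviving IR:
  c = 5 - 0
  return c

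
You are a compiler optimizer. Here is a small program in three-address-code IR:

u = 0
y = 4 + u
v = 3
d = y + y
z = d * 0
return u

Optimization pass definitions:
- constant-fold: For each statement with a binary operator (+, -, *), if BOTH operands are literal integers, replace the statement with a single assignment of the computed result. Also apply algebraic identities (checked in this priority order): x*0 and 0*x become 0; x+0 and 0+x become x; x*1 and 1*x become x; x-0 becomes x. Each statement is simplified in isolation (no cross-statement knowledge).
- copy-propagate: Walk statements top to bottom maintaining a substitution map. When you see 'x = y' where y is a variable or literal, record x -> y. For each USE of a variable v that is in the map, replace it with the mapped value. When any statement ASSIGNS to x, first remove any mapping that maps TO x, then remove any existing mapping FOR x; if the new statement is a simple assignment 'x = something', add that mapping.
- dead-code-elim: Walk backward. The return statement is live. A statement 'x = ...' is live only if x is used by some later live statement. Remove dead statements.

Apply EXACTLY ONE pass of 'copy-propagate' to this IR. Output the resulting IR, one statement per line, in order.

Answer: u = 0
y = 4 + 0
v = 3
d = y + y
z = d * 0
return 0

Derivation:
Applying copy-propagate statement-by-statement:
  [1] u = 0  (unchanged)
  [2] y = 4 + u  -> y = 4 + 0
  [3] v = 3  (unchanged)
  [4] d = y + y  (unchanged)
  [5] z = d * 0  (unchanged)
  [6] return u  -> return 0
Result (6 stmts):
  u = 0
  y = 4 + 0
  v = 3
  d = y + y
  z = d * 0
  return 0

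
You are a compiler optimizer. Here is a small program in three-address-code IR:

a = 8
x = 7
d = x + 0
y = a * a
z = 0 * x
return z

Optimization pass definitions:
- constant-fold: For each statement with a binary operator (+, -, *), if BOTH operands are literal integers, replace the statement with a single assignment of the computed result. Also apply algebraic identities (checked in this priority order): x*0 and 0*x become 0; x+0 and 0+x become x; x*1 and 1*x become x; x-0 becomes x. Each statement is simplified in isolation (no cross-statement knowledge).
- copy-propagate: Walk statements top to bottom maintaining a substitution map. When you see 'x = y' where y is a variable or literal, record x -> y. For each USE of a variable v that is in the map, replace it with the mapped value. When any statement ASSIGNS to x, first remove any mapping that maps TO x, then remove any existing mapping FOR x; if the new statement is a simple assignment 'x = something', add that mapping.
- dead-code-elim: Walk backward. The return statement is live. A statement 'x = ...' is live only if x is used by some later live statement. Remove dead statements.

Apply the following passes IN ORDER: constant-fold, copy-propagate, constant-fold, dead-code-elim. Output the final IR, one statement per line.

Initial IR:
  a = 8
  x = 7
  d = x + 0
  y = a * a
  z = 0 * x
  return z
After constant-fold (6 stmts):
  a = 8
  x = 7
  d = x
  y = a * a
  z = 0
  return z
After copy-propagate (6 stmts):
  a = 8
  x = 7
  d = 7
  y = 8 * 8
  z = 0
  return 0
After constant-fold (6 stmts):
  a = 8
  x = 7
  d = 7
  y = 64
  z = 0
  return 0
After dead-code-elim (1 stmts):
  return 0

Answer: return 0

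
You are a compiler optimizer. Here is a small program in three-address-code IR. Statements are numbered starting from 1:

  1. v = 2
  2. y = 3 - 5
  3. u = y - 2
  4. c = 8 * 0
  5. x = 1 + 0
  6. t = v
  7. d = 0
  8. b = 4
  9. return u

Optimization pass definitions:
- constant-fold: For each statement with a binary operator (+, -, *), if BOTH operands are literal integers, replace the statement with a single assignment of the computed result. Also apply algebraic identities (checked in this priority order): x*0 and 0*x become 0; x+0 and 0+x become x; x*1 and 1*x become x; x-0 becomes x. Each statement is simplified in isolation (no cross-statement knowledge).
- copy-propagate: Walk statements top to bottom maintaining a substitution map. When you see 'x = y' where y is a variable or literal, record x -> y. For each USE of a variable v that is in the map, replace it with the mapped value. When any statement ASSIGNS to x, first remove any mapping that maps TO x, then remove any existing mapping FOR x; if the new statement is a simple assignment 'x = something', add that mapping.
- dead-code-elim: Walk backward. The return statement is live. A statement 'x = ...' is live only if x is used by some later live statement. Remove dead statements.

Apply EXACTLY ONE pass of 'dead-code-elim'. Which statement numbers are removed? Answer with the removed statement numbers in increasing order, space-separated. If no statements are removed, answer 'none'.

Answer: 1 4 5 6 7 8

Derivation:
Backward liveness scan:
Stmt 1 'v = 2': DEAD (v not in live set [])
Stmt 2 'y = 3 - 5': KEEP (y is live); live-in = []
Stmt 3 'u = y - 2': KEEP (u is live); live-in = ['y']
Stmt 4 'c = 8 * 0': DEAD (c not in live set ['u'])
Stmt 5 'x = 1 + 0': DEAD (x not in live set ['u'])
Stmt 6 't = v': DEAD (t not in live set ['u'])
Stmt 7 'd = 0': DEAD (d not in live set ['u'])
Stmt 8 'b = 4': DEAD (b not in live set ['u'])
Stmt 9 'return u': KEEP (return); live-in = ['u']
Removed statement numbers: [1, 4, 5, 6, 7, 8]
Surviving IR:
  y = 3 - 5
  u = y - 2
  return u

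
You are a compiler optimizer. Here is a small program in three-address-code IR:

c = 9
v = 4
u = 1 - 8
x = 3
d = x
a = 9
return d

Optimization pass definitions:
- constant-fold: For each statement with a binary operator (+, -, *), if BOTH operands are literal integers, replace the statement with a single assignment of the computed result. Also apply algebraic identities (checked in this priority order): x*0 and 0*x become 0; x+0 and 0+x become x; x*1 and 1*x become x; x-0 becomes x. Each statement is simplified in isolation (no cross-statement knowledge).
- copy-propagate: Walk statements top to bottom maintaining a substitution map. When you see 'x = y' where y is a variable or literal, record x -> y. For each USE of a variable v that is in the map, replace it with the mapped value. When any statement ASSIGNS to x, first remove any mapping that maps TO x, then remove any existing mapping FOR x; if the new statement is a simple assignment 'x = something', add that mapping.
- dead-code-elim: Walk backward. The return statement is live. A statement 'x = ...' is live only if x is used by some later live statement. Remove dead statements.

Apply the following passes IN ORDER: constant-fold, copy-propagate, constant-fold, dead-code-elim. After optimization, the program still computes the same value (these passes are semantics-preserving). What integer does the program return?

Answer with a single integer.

Initial IR:
  c = 9
  v = 4
  u = 1 - 8
  x = 3
  d = x
  a = 9
  return d
After constant-fold (7 stmts):
  c = 9
  v = 4
  u = -7
  x = 3
  d = x
  a = 9
  return d
After copy-propagate (7 stmts):
  c = 9
  v = 4
  u = -7
  x = 3
  d = 3
  a = 9
  return 3
After constant-fold (7 stmts):
  c = 9
  v = 4
  u = -7
  x = 3
  d = 3
  a = 9
  return 3
After dead-code-elim (1 stmts):
  return 3
Evaluate:
  c = 9  =>  c = 9
  v = 4  =>  v = 4
  u = 1 - 8  =>  u = -7
  x = 3  =>  x = 3
  d = x  =>  d = 3
  a = 9  =>  a = 9
  return d = 3

Answer: 3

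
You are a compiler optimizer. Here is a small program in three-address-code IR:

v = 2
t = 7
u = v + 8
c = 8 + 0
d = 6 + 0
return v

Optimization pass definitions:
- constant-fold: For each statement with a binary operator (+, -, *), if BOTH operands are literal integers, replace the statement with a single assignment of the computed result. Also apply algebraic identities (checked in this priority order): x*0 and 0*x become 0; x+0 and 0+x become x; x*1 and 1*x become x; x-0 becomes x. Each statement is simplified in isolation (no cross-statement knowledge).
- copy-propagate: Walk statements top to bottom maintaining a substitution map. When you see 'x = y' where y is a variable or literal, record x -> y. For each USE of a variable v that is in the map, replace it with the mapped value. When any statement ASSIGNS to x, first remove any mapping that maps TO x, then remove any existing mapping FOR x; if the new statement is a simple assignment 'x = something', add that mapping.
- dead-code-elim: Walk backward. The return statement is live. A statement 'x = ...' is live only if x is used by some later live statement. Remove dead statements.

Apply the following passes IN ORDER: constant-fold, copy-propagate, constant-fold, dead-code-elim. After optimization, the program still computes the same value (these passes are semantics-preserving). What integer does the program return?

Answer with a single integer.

Initial IR:
  v = 2
  t = 7
  u = v + 8
  c = 8 + 0
  d = 6 + 0
  return v
After constant-fold (6 stmts):
  v = 2
  t = 7
  u = v + 8
  c = 8
  d = 6
  return v
After copy-propagate (6 stmts):
  v = 2
  t = 7
  u = 2 + 8
  c = 8
  d = 6
  return 2
After constant-fold (6 stmts):
  v = 2
  t = 7
  u = 10
  c = 8
  d = 6
  return 2
After dead-code-elim (1 stmts):
  return 2
Evaluate:
  v = 2  =>  v = 2
  t = 7  =>  t = 7
  u = v + 8  =>  u = 10
  c = 8 + 0  =>  c = 8
  d = 6 + 0  =>  d = 6
  return v = 2

Answer: 2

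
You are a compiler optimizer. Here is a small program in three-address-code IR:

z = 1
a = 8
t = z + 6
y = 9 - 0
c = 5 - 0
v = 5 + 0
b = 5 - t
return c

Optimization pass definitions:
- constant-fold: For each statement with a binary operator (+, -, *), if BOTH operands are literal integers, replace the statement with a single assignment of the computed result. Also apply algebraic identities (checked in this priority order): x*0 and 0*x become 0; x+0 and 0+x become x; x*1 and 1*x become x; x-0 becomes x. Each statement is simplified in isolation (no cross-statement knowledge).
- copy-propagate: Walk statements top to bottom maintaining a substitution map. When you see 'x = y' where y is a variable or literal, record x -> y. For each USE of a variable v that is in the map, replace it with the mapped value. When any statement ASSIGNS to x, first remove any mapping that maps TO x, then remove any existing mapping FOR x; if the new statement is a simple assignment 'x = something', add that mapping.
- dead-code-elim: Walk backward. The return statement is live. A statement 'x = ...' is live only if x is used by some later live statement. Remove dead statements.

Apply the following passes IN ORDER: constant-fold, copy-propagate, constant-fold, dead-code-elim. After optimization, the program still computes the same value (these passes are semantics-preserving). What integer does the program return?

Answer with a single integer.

Answer: 5

Derivation:
Initial IR:
  z = 1
  a = 8
  t = z + 6
  y = 9 - 0
  c = 5 - 0
  v = 5 + 0
  b = 5 - t
  return c
After constant-fold (8 stmts):
  z = 1
  a = 8
  t = z + 6
  y = 9
  c = 5
  v = 5
  b = 5 - t
  return c
After copy-propagate (8 stmts):
  z = 1
  a = 8
  t = 1 + 6
  y = 9
  c = 5
  v = 5
  b = 5 - t
  return 5
After constant-fold (8 stmts):
  z = 1
  a = 8
  t = 7
  y = 9
  c = 5
  v = 5
  b = 5 - t
  return 5
After dead-code-elim (1 stmts):
  return 5
Evaluate:
  z = 1  =>  z = 1
  a = 8  =>  a = 8
  t = z + 6  =>  t = 7
  y = 9 - 0  =>  y = 9
  c = 5 - 0  =>  c = 5
  v = 5 + 0  =>  v = 5
  b = 5 - t  =>  b = -2
  return c = 5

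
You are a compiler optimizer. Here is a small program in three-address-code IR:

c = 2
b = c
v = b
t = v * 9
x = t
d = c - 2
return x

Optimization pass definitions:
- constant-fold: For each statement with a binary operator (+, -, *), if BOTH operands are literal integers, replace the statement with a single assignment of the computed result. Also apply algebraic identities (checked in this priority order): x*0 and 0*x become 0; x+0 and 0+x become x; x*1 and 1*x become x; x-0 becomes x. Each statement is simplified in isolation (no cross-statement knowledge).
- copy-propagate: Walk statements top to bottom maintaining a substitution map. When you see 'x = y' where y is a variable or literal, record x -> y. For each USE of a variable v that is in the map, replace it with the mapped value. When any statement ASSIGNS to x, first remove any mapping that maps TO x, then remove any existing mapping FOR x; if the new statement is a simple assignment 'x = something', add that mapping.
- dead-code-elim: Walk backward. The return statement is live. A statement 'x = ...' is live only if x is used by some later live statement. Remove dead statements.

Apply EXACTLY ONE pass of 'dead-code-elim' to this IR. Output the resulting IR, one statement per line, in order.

Answer: c = 2
b = c
v = b
t = v * 9
x = t
return x

Derivation:
Applying dead-code-elim statement-by-statement:
  [7] return x  -> KEEP (return); live=['x']
  [6] d = c - 2  -> DEAD (d not live)
  [5] x = t  -> KEEP; live=['t']
  [4] t = v * 9  -> KEEP; live=['v']
  [3] v = b  -> KEEP; live=['b']
  [2] b = c  -> KEEP; live=['c']
  [1] c = 2  -> KEEP; live=[]
Result (6 stmts):
  c = 2
  b = c
  v = b
  t = v * 9
  x = t
  return x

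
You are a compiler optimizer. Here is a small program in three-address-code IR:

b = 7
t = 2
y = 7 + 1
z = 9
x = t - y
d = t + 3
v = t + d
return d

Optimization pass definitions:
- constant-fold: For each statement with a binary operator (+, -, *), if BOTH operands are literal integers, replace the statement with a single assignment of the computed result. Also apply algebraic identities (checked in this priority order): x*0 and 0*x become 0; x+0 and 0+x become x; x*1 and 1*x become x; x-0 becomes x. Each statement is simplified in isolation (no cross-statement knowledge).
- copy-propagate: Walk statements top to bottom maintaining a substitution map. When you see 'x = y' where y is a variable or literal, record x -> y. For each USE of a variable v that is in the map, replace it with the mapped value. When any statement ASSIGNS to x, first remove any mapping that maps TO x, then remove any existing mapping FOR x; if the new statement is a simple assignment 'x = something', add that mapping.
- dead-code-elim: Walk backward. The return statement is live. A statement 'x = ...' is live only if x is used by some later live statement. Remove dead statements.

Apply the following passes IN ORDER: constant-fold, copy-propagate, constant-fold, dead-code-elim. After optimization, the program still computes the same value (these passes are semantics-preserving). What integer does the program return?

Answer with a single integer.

Initial IR:
  b = 7
  t = 2
  y = 7 + 1
  z = 9
  x = t - y
  d = t + 3
  v = t + d
  return d
After constant-fold (8 stmts):
  b = 7
  t = 2
  y = 8
  z = 9
  x = t - y
  d = t + 3
  v = t + d
  return d
After copy-propagate (8 stmts):
  b = 7
  t = 2
  y = 8
  z = 9
  x = 2 - 8
  d = 2 + 3
  v = 2 + d
  return d
After constant-fold (8 stmts):
  b = 7
  t = 2
  y = 8
  z = 9
  x = -6
  d = 5
  v = 2 + d
  return d
After dead-code-elim (2 stmts):
  d = 5
  return d
Evaluate:
  b = 7  =>  b = 7
  t = 2  =>  t = 2
  y = 7 + 1  =>  y = 8
  z = 9  =>  z = 9
  x = t - y  =>  x = -6
  d = t + 3  =>  d = 5
  v = t + d  =>  v = 7
  return d = 5

Answer: 5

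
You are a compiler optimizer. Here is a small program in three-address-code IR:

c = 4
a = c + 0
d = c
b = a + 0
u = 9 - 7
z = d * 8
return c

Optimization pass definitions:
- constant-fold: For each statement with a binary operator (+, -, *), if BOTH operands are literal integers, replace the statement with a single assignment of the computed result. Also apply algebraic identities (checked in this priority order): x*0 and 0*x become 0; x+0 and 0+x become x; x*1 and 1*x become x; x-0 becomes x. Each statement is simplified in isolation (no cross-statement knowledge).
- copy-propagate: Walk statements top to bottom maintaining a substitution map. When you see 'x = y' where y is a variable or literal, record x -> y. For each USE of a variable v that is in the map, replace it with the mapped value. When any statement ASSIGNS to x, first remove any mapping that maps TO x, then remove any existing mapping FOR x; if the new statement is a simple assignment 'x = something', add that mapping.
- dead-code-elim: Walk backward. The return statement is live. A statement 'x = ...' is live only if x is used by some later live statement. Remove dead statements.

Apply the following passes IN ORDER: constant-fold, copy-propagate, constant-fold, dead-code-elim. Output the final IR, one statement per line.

Initial IR:
  c = 4
  a = c + 0
  d = c
  b = a + 0
  u = 9 - 7
  z = d * 8
  return c
After constant-fold (7 stmts):
  c = 4
  a = c
  d = c
  b = a
  u = 2
  z = d * 8
  return c
After copy-propagate (7 stmts):
  c = 4
  a = 4
  d = 4
  b = 4
  u = 2
  z = 4 * 8
  return 4
After constant-fold (7 stmts):
  c = 4
  a = 4
  d = 4
  b = 4
  u = 2
  z = 32
  return 4
After dead-code-elim (1 stmts):
  return 4

Answer: return 4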